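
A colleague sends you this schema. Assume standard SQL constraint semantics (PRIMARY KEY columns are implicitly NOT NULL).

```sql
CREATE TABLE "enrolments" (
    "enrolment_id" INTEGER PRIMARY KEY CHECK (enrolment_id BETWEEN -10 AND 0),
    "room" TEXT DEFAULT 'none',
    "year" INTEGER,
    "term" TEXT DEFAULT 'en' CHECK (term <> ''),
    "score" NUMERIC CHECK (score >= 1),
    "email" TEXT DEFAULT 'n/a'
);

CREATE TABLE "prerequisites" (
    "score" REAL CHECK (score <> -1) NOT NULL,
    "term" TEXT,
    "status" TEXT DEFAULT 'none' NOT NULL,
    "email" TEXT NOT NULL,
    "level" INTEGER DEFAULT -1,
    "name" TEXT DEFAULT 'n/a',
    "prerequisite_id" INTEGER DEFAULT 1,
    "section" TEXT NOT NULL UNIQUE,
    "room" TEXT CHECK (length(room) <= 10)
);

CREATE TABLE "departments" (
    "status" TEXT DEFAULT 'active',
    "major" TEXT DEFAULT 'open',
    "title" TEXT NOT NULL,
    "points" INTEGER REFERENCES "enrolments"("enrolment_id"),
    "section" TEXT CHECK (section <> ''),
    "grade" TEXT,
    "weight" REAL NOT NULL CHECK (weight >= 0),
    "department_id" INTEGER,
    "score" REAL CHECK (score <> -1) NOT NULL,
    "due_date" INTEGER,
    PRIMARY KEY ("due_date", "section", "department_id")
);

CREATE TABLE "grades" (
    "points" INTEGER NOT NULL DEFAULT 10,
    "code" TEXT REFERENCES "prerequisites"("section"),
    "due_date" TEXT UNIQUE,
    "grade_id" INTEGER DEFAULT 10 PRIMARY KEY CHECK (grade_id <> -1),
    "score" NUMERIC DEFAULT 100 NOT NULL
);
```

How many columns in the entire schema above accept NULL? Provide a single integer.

enrolments: 5 nullable (room, year, term, score, email — PK (enrolment_id) and explicit NOT NULL columns excluded).
prerequisites: 5 nullable (term, level, name, prerequisite_id, room — PK none and explicit NOT NULL columns excluded).
departments: 4 nullable (status, major, points, grade — PK (due_date, section, department_id) and explicit NOT NULL columns excluded).
grades: 2 nullable (code, due_date — PK (grade_id) and explicit NOT NULL columns excluded).
Total: 5 + 5 + 4 + 2 = 16.

16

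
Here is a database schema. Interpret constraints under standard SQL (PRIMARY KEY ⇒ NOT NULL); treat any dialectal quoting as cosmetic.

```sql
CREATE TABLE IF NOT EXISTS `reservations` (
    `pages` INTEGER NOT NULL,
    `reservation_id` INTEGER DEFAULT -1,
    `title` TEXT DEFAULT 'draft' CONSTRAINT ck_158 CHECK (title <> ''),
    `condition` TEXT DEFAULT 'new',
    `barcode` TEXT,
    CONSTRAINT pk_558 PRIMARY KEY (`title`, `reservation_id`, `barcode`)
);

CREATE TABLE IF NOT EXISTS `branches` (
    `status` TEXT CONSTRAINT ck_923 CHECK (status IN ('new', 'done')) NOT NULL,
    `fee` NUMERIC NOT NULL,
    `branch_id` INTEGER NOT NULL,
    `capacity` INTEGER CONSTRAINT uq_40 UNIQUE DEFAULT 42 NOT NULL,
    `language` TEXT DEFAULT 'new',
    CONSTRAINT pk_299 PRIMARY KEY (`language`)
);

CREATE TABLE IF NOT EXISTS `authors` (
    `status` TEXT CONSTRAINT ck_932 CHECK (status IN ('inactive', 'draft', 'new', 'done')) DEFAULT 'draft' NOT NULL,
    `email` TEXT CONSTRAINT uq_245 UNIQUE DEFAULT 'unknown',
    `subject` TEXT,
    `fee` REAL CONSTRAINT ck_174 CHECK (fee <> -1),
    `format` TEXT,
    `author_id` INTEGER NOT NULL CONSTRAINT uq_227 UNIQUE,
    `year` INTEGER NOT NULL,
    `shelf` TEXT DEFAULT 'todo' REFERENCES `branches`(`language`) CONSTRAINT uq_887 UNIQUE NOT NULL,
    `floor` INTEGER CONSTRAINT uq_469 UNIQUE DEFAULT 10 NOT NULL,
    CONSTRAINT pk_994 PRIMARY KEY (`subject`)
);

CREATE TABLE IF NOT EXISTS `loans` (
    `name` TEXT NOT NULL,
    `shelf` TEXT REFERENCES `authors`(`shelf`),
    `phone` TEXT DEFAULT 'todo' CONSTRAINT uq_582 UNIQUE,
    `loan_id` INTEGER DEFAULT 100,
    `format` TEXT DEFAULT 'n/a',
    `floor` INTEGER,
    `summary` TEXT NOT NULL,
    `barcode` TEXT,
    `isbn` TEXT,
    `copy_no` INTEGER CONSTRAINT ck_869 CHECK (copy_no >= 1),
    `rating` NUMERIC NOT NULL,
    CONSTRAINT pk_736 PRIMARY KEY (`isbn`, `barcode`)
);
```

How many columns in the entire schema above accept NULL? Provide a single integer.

10

reservations: 1 nullable (condition — PK (title, reservation_id, barcode) and explicit NOT NULL columns excluded).
branches: 0 nullable (none — PK (language) and explicit NOT NULL columns excluded).
authors: 3 nullable (email, fee, format — PK (subject) and explicit NOT NULL columns excluded).
loans: 6 nullable (shelf, phone, loan_id, format, floor, copy_no — PK (isbn, barcode) and explicit NOT NULL columns excluded).
Total: 1 + 0 + 3 + 6 = 10.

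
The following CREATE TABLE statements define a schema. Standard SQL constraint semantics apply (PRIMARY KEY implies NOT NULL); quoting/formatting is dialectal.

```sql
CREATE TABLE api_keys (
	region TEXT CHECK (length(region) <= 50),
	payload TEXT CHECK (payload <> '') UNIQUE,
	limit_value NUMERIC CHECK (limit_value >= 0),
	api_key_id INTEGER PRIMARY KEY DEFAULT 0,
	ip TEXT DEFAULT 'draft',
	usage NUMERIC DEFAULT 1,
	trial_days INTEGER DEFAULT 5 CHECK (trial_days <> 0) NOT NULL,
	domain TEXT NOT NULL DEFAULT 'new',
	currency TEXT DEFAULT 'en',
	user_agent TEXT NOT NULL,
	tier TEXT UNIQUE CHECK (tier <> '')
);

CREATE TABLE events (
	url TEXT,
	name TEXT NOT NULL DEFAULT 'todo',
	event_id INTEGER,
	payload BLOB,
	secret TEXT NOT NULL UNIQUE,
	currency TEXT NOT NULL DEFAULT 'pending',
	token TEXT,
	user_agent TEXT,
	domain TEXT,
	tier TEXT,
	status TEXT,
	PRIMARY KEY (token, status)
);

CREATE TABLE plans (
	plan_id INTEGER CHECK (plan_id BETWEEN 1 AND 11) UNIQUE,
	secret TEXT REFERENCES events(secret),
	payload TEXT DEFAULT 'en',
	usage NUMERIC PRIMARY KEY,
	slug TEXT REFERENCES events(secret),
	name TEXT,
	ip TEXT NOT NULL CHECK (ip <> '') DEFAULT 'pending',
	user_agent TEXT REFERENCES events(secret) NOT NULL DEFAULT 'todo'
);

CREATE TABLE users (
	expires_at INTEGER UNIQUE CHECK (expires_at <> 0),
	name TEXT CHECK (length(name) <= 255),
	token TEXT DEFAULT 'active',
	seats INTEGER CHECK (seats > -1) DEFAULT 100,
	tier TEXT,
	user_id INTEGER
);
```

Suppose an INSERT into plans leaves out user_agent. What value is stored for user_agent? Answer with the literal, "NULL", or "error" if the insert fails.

user_agent has an explicit DEFAULT 'todo'.
When the column is omitted from an INSERT, that default is used.

'todo'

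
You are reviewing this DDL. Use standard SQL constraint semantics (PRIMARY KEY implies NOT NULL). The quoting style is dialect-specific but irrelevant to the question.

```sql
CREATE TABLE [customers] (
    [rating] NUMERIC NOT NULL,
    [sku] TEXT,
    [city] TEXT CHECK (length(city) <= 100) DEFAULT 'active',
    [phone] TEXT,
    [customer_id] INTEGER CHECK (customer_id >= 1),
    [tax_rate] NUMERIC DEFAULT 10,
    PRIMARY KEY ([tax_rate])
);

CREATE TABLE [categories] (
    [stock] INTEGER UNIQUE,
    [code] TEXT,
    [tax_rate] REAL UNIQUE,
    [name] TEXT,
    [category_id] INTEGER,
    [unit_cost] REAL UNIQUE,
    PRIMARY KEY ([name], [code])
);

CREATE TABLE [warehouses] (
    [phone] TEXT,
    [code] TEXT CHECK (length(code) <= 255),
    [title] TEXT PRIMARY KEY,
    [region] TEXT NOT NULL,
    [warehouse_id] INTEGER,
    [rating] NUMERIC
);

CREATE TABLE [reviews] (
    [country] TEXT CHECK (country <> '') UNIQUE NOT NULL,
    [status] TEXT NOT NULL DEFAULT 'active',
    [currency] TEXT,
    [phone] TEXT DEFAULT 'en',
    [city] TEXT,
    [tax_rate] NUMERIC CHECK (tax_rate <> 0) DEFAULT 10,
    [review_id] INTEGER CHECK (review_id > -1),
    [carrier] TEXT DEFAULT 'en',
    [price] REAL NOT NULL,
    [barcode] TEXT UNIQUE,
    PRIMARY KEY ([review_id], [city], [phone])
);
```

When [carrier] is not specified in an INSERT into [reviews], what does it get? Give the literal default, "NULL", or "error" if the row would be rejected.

'en'

carrier has an explicit DEFAULT 'en'.
When the column is omitted from an INSERT, that default is used.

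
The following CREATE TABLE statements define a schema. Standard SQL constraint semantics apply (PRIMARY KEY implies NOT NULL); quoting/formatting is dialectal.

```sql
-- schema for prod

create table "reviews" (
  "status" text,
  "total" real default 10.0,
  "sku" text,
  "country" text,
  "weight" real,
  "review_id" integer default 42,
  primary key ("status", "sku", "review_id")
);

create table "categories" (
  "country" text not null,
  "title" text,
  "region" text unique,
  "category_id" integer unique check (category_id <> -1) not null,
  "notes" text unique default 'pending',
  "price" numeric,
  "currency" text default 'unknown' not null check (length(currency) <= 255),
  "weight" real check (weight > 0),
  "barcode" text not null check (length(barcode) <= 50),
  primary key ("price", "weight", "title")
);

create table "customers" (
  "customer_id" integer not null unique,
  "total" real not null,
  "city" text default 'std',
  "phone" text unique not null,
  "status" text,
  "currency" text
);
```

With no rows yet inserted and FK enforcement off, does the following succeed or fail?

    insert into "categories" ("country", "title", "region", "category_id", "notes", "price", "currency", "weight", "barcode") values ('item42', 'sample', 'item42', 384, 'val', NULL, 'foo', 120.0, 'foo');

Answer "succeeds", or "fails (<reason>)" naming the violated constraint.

fails (NOT NULL on price)

price is explicitly set to NULL, but price is part of the PRIMARY KEY (implied NOT NULL).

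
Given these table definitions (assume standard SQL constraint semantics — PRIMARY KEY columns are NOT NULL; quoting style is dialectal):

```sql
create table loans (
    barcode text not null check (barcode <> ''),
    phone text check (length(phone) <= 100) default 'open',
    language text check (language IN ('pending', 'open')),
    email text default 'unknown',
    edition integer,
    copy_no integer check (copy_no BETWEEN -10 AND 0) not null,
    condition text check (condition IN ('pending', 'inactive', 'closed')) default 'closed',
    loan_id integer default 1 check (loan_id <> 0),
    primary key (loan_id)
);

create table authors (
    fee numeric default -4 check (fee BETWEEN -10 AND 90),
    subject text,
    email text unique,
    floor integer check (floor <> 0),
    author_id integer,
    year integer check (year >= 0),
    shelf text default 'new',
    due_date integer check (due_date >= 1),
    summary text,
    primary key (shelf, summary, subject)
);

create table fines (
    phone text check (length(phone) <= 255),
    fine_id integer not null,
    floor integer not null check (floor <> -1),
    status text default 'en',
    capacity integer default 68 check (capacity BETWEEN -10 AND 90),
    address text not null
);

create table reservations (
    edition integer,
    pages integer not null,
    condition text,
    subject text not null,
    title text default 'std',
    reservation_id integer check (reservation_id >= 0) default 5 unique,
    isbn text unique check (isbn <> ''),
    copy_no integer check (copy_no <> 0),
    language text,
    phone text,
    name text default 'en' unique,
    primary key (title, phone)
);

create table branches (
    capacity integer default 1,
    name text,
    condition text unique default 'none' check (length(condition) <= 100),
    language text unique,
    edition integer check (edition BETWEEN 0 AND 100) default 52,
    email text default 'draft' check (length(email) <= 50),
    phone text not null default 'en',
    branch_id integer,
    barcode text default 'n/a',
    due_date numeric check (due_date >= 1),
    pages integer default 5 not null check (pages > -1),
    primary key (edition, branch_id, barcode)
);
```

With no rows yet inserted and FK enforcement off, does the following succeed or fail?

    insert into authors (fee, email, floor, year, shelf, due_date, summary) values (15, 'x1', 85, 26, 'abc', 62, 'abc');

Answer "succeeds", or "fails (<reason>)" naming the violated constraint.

fails (NOT NULL on subject)

subject is omitted from the column list and has no DEFAULT, so it would receive NULL.
But subject is part of the PRIMARY KEY (implied NOT NULL).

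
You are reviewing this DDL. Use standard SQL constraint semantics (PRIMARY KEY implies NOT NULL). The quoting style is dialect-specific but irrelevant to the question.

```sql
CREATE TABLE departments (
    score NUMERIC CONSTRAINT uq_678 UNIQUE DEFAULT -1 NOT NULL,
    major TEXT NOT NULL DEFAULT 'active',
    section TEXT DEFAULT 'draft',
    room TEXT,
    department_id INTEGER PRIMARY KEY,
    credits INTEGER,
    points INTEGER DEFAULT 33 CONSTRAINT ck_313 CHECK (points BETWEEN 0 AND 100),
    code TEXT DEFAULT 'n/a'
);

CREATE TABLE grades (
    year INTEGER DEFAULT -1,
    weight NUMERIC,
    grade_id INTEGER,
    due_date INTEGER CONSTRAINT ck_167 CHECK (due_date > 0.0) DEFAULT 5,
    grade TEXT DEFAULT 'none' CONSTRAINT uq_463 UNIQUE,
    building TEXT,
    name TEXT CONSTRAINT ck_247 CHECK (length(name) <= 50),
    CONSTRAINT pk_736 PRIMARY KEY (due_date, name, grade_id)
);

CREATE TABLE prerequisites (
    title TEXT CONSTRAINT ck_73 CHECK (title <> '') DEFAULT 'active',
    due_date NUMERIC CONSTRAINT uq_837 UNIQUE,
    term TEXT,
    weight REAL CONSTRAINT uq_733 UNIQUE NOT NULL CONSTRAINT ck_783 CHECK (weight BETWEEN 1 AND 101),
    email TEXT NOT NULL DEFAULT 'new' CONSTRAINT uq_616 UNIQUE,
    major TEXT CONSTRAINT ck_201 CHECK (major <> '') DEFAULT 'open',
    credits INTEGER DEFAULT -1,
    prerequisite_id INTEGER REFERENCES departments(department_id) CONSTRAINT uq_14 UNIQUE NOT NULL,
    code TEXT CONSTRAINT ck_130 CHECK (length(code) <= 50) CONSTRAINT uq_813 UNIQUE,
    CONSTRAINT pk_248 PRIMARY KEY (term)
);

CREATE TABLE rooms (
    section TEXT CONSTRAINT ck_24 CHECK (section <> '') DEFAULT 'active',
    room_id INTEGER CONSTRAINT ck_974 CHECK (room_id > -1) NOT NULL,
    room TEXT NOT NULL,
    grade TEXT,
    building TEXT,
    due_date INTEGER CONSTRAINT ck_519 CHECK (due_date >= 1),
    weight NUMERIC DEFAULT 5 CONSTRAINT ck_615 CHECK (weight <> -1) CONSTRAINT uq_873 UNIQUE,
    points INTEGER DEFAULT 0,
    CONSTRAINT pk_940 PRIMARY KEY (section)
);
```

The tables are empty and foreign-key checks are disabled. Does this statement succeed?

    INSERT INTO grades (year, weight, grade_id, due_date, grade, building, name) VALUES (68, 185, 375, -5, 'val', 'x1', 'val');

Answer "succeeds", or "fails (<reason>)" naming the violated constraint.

fails (CHECK on due_date)

The value -5 for due_date violates CHECK (due_date > 0.0).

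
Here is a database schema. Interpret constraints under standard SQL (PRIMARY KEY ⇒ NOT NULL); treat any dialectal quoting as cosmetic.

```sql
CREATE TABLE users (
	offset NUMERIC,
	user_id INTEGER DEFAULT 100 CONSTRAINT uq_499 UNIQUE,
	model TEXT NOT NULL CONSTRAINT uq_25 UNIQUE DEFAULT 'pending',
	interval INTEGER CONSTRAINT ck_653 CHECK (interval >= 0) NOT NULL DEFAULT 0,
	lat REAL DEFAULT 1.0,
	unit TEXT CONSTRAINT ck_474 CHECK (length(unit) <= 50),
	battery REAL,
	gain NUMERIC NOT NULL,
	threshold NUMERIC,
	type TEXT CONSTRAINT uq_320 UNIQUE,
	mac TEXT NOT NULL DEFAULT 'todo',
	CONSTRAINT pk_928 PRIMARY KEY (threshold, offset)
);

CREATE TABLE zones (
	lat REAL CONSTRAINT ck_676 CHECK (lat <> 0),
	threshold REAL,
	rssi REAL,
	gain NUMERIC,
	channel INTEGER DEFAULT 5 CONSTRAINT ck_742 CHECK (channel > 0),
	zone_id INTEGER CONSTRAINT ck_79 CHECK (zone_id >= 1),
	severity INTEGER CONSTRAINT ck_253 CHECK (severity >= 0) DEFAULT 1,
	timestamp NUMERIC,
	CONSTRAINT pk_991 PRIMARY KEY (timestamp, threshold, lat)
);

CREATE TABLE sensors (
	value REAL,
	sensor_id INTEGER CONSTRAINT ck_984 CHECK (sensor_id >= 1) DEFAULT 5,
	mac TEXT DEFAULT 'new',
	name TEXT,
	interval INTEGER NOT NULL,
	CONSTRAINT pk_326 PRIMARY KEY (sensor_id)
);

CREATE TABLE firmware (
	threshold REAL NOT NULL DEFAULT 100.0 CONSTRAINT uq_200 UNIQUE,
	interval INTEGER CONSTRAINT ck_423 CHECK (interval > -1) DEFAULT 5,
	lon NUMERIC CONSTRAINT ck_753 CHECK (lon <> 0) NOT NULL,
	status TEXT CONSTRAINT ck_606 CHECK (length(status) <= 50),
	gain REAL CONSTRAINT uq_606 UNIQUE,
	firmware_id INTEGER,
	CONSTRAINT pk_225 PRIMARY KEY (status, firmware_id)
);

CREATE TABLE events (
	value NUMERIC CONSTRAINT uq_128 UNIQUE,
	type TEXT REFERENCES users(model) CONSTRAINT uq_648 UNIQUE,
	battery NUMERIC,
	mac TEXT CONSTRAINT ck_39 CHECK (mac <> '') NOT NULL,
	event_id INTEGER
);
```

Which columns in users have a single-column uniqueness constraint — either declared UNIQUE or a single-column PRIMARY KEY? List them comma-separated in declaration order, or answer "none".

user_id, model, type

- offset: part of a composite PRIMARY KEY — only the tuple is unique, not this column on its own.
- user_id: declared UNIQUE → unique.
- model: declared UNIQUE → unique.
- interval: no UNIQUE or single-column PK constraint.
- lat: no UNIQUE or single-column PK constraint.
- unit: no UNIQUE or single-column PK constraint.
- battery: no UNIQUE or single-column PK constraint.
- gain: no UNIQUE or single-column PK constraint.
- threshold: part of a composite PRIMARY KEY — only the tuple is unique, not this column on its own.
- type: declared UNIQUE → unique.
- mac: no UNIQUE or single-column PK constraint.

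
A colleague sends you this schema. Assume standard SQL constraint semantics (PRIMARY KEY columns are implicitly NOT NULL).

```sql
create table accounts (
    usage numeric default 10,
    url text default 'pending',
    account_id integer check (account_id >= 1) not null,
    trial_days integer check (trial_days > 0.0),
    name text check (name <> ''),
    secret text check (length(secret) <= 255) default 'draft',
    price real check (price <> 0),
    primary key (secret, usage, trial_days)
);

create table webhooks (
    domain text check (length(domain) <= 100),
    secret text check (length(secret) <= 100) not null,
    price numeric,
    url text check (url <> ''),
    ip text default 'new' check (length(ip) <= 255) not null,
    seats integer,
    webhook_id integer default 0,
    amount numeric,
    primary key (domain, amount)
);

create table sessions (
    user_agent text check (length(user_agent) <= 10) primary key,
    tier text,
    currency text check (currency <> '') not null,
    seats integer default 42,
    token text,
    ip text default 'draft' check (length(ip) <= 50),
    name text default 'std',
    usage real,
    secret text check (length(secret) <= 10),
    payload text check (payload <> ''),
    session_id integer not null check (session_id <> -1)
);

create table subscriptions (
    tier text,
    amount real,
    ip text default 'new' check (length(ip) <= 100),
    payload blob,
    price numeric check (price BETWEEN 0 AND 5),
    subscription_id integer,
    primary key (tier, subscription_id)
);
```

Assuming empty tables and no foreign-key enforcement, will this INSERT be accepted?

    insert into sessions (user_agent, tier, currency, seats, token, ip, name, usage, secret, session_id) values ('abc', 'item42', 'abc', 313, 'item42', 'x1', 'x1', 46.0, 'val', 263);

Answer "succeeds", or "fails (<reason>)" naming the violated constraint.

NOT NULL columns: currency is supplied; session_id is supplied; user_agent is supplied.
CHECK constraints: 'abc' satisfies (length(user_agent) <= 10); 'abc' satisfies (currency <> ''); 'x1' satisfies (length(ip) <= 50); 'val' satisfies (length(secret) <= 10); 263 satisfies (session_id <> -1).
No constraint is violated.

succeeds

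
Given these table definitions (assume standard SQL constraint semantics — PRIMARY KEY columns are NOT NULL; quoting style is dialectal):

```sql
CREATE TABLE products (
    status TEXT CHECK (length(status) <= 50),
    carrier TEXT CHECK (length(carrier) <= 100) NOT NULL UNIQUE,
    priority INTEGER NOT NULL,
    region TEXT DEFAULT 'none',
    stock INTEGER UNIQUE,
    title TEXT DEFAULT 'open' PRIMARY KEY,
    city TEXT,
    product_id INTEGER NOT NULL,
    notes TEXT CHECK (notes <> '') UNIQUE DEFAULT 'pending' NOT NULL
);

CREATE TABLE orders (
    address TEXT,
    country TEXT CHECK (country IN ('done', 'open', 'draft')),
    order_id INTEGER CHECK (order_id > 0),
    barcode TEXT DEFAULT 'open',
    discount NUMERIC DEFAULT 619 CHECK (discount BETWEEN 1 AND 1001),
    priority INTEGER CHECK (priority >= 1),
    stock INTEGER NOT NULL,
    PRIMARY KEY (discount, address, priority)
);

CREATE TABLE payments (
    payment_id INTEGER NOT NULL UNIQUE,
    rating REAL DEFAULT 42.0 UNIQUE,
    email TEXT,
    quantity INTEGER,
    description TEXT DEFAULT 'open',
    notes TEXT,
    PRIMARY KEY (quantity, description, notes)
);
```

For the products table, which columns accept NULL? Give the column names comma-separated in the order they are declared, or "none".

status, region, stock, city

- status: CHECK does not forbid NULL (a CHECK constraint passes when its expression is NULL) → nullable.
- carrier: declared NOT NULL → not nullable.
- priority: declared NOT NULL → not nullable.
- region: DEFAULT only fills an omitted column; an explicit NULL is still allowed → nullable.
- stock: UNIQUE does not imply NOT NULL → nullable.
- title: part of the PRIMARY KEY, which implies NOT NULL → not nullable.
- city: no NOT NULL constraint applies → nullable.
- product_id: declared NOT NULL → not nullable.
- notes: declared NOT NULL → not nullable.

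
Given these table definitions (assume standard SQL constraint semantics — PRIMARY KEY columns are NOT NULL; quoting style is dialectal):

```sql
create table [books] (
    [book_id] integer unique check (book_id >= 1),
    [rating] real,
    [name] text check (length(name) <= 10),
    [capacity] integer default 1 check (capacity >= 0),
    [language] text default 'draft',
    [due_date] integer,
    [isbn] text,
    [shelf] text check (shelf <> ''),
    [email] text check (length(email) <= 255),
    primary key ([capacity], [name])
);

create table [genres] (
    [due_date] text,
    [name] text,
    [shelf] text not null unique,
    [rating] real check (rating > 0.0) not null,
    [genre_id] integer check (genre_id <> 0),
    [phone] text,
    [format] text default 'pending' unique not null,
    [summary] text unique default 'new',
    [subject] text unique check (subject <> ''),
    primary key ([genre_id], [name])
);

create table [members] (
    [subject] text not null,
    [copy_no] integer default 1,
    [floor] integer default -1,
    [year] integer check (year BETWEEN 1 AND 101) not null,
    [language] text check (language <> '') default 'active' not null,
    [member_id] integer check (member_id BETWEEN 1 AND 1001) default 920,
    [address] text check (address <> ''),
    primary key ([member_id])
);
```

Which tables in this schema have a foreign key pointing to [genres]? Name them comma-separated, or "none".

none

No REFERENCES clause anywhere in the schema names genres.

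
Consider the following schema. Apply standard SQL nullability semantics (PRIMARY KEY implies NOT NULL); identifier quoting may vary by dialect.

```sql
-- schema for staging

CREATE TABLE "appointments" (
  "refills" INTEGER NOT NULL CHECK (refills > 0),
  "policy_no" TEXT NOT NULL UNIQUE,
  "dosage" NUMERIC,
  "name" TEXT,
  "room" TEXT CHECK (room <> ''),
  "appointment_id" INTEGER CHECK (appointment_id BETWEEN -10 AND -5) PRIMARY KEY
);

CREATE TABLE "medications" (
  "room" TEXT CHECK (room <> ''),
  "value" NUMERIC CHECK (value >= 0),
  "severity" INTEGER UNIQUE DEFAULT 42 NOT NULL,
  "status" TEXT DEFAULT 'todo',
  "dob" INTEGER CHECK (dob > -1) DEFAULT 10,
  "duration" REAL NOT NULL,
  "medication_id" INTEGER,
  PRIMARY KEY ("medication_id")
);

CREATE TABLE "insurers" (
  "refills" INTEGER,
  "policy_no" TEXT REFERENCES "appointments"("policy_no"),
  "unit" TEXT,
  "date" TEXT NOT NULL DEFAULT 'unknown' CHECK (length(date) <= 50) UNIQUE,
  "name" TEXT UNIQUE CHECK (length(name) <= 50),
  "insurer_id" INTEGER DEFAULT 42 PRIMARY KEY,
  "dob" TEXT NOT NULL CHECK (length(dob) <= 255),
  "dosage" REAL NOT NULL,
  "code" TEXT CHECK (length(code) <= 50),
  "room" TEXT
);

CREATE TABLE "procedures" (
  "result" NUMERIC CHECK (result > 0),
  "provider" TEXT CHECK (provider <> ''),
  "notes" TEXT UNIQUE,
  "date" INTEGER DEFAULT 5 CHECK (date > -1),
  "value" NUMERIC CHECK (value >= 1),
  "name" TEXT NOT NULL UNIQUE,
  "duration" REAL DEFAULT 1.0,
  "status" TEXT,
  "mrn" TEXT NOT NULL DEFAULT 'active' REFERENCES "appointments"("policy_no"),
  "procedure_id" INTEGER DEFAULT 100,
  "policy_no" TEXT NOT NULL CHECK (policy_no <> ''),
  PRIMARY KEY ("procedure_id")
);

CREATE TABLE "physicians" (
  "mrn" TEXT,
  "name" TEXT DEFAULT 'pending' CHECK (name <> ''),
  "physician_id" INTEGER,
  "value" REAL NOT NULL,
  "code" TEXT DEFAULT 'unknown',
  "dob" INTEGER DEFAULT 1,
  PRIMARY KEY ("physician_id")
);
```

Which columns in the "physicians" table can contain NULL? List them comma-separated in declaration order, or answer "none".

- mrn: no NOT NULL constraint applies → nullable.
- name: CHECK does not forbid NULL (a CHECK constraint passes when its expression is NULL) → nullable.
- physician_id: part of the PRIMARY KEY, which implies NOT NULL → not nullable.
- value: declared NOT NULL → not nullable.
- code: DEFAULT only fills an omitted column; an explicit NULL is still allowed → nullable.
- dob: DEFAULT only fills an omitted column; an explicit NULL is still allowed → nullable.

mrn, name, code, dob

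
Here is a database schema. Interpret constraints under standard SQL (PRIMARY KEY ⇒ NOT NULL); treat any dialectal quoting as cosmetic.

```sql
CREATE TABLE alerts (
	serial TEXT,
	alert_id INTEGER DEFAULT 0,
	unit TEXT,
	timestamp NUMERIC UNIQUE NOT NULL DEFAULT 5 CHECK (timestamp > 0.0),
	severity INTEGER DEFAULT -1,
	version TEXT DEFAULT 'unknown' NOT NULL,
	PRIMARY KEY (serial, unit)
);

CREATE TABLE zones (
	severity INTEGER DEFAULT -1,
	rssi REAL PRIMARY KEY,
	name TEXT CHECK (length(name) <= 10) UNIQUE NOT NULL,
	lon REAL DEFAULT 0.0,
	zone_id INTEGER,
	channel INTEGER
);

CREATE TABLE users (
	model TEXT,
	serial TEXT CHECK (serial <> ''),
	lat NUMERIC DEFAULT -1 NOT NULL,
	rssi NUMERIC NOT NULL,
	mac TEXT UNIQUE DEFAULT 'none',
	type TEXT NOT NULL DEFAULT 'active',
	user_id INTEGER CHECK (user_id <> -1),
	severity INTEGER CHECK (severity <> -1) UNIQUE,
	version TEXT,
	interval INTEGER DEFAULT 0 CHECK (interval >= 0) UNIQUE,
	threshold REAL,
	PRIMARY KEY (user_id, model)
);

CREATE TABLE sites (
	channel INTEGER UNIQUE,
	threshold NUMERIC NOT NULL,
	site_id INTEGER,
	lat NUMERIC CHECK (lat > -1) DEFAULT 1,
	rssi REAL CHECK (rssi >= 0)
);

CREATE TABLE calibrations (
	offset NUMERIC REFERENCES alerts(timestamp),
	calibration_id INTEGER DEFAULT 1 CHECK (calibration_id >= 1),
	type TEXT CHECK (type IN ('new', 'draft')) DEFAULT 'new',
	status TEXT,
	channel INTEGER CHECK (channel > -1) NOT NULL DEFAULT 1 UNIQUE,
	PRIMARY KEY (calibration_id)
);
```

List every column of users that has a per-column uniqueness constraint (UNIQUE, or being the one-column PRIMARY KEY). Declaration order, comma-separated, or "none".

mac, severity, interval

- model: part of a composite PRIMARY KEY — only the tuple is unique, not this column on its own.
- serial: no UNIQUE or single-column PK constraint.
- lat: no UNIQUE or single-column PK constraint.
- rssi: no UNIQUE or single-column PK constraint.
- mac: declared UNIQUE → unique.
- type: no UNIQUE or single-column PK constraint.
- user_id: part of a composite PRIMARY KEY — only the tuple is unique, not this column on its own.
- severity: declared UNIQUE → unique.
- version: no UNIQUE or single-column PK constraint.
- interval: declared UNIQUE → unique.
- threshold: no UNIQUE or single-column PK constraint.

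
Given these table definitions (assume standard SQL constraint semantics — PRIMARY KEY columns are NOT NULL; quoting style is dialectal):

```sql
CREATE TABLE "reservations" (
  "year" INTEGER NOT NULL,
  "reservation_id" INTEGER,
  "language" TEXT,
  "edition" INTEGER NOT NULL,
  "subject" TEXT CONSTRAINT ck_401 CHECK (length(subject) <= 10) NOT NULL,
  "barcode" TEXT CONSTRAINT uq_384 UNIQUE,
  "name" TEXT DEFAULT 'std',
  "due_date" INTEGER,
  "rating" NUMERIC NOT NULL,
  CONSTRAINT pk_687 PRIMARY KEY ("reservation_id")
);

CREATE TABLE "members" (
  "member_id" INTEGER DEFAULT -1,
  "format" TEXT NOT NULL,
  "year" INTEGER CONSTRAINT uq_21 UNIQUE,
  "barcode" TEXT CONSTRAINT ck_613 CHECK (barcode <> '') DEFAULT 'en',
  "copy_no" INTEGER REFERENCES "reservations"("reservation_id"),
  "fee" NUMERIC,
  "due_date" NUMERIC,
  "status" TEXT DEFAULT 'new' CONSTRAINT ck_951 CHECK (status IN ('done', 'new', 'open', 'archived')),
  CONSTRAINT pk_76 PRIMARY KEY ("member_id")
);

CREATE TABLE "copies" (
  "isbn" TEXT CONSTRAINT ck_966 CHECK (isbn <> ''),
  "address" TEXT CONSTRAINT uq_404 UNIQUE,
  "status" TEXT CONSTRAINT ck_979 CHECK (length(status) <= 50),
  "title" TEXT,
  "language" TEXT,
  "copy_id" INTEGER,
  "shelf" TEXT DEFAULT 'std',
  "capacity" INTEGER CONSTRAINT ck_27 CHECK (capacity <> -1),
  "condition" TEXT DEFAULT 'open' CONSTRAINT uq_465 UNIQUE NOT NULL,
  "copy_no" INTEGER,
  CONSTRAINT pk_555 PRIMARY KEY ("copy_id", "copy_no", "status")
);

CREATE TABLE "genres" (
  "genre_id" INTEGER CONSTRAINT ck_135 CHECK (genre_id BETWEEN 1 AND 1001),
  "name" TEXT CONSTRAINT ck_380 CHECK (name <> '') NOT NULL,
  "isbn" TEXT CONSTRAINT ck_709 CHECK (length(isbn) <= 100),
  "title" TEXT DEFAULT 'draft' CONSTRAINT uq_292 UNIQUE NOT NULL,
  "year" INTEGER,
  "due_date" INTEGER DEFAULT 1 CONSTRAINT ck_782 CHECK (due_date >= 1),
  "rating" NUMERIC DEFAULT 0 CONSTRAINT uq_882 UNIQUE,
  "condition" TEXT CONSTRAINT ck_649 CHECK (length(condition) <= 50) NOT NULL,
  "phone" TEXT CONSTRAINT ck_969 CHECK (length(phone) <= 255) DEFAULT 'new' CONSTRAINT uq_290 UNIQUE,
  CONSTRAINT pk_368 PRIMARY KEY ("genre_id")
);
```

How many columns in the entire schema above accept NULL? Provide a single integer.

21

reservations: 4 nullable (language, barcode, name, due_date — PK (reservation_id) and explicit NOT NULL columns excluded).
members: 6 nullable (year, barcode, copy_no, fee, due_date, status — PK (member_id) and explicit NOT NULL columns excluded).
copies: 6 nullable (isbn, address, title, language, shelf, capacity — PK (copy_id, copy_no, status) and explicit NOT NULL columns excluded).
genres: 5 nullable (isbn, year, due_date, rating, phone — PK (genre_id) and explicit NOT NULL columns excluded).
Total: 4 + 6 + 6 + 5 = 21.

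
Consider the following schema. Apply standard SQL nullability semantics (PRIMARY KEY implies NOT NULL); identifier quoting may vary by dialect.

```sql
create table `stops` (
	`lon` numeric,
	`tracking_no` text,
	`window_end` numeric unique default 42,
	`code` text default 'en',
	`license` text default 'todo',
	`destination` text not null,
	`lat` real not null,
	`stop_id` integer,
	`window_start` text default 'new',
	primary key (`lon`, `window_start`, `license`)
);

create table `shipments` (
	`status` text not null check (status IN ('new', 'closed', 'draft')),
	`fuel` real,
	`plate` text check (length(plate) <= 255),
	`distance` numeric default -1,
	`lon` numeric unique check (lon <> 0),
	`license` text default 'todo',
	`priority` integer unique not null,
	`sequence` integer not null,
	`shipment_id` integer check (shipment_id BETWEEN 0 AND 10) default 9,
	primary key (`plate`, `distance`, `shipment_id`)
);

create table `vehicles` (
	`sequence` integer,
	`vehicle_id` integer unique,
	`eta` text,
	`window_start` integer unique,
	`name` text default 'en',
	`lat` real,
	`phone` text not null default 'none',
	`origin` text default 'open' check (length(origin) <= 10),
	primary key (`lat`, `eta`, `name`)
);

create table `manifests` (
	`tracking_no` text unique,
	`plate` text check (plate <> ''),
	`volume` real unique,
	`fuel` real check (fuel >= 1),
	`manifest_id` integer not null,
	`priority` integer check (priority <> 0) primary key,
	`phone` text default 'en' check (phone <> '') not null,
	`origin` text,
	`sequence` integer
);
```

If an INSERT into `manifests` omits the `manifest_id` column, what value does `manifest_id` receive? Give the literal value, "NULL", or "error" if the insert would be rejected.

error

manifest_id has no DEFAULT clause.
Omitting it would insert NULL, but it is declared NOT NULL, so the INSERT fails.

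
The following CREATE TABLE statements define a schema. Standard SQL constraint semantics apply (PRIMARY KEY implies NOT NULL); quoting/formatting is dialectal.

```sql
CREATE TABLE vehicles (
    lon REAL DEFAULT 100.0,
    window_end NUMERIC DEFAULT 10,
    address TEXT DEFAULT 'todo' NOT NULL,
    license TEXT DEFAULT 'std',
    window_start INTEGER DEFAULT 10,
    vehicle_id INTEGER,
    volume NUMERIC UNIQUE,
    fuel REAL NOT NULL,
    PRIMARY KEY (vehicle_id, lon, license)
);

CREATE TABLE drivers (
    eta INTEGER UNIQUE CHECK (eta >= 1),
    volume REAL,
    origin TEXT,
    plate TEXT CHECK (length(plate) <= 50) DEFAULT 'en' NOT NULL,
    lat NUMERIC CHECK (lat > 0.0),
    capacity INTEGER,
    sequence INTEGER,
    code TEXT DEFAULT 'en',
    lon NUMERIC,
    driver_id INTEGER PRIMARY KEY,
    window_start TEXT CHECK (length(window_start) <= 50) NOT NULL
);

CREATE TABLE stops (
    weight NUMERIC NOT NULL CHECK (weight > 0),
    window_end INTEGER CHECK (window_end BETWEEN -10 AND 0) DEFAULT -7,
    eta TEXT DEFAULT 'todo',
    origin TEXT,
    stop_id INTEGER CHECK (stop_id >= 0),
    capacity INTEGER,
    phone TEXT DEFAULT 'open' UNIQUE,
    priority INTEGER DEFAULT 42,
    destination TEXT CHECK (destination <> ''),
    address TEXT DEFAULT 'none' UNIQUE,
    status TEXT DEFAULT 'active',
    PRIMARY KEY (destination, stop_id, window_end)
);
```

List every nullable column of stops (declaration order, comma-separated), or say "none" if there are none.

- weight: declared NOT NULL → not nullable.
- window_end: part of the PRIMARY KEY, which implies NOT NULL → not nullable.
- eta: DEFAULT only fills an omitted column; an explicit NULL is still allowed → nullable.
- origin: no NOT NULL constraint applies → nullable.
- stop_id: part of the PRIMARY KEY, which implies NOT NULL → not nullable.
- capacity: no NOT NULL constraint applies → nullable.
- phone: UNIQUE does not imply NOT NULL → nullable.
- priority: DEFAULT only fills an omitted column; an explicit NULL is still allowed → nullable.
- destination: part of the PRIMARY KEY, which implies NOT NULL → not nullable.
- address: UNIQUE does not imply NOT NULL → nullable.
- status: DEFAULT only fills an omitted column; an explicit NULL is still allowed → nullable.

eta, origin, capacity, phone, priority, address, status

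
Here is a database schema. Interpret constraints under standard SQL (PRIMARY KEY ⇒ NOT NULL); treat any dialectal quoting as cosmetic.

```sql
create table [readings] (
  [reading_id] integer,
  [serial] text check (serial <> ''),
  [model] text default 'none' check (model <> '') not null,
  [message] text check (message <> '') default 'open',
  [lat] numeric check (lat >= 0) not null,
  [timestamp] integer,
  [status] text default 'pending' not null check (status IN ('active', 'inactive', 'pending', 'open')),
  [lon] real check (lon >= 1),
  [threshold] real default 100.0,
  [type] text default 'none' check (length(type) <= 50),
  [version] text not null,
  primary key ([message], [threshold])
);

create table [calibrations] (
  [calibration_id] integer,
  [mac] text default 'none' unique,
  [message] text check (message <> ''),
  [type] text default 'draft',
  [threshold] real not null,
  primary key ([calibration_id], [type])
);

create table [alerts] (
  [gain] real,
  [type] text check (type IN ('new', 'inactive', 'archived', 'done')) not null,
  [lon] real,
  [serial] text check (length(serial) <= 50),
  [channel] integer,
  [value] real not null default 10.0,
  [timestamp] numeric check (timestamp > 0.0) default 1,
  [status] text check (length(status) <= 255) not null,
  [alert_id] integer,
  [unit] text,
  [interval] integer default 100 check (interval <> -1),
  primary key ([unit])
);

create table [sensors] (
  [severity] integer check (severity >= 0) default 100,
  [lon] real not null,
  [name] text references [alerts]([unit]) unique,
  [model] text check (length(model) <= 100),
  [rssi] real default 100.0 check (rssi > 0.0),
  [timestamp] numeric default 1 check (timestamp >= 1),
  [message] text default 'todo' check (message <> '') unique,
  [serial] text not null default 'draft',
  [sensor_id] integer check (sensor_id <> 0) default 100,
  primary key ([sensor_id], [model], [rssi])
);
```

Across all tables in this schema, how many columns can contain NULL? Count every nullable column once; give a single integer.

18

readings: 5 nullable (reading_id, serial, timestamp, lon, type — PK (message, threshold) and explicit NOT NULL columns excluded).
calibrations: 2 nullable (mac, message — PK (calibration_id, type) and explicit NOT NULL columns excluded).
alerts: 7 nullable (gain, lon, serial, channel, timestamp, alert_id, interval — PK (unit) and explicit NOT NULL columns excluded).
sensors: 4 nullable (severity, name, timestamp, message — PK (sensor_id, model, rssi) and explicit NOT NULL columns excluded).
Total: 5 + 2 + 7 + 4 = 18.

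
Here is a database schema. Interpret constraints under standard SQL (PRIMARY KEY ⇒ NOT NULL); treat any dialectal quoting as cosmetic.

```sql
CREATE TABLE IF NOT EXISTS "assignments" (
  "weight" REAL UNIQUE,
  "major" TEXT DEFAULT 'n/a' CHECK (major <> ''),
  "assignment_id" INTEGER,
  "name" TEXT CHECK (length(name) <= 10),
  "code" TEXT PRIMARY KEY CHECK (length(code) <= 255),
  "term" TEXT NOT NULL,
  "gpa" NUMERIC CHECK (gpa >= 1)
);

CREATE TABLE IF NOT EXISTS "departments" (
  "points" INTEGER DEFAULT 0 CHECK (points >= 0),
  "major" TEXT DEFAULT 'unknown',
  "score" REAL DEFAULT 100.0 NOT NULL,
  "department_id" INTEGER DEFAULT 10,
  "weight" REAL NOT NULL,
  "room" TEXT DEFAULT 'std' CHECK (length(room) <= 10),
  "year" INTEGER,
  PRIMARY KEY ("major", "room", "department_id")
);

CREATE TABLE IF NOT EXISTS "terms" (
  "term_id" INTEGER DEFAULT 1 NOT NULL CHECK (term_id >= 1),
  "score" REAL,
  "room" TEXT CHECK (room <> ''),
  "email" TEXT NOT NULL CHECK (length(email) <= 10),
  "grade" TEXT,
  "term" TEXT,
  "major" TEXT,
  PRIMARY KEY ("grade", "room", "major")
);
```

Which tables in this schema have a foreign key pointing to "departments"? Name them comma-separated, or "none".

none

No REFERENCES clause anywhere in the schema names departments.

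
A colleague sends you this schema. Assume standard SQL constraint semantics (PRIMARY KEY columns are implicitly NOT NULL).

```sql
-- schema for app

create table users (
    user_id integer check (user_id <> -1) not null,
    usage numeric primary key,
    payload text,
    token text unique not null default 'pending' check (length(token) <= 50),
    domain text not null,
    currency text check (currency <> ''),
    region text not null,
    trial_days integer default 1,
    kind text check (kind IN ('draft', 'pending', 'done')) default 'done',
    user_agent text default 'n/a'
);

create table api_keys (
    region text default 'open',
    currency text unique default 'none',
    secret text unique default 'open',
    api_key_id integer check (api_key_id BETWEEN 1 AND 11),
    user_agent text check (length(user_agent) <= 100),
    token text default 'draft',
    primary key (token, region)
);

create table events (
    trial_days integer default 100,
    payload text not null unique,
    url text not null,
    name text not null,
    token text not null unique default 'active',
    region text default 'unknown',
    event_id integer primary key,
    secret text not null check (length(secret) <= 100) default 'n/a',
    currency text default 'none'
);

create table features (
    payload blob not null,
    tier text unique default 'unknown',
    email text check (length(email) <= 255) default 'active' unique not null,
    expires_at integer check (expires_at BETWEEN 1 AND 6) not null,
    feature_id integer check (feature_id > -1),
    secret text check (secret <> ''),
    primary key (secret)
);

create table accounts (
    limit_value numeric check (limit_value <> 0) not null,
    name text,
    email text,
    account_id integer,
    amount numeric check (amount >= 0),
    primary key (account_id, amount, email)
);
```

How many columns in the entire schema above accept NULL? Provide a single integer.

users: 5 nullable (payload, currency, trial_days, kind, user_agent — PK (usage) and explicit NOT NULL columns excluded).
api_keys: 4 nullable (currency, secret, api_key_id, user_agent — PK (token, region) and explicit NOT NULL columns excluded).
events: 3 nullable (trial_days, region, currency — PK (event_id) and explicit NOT NULL columns excluded).
features: 2 nullable (tier, feature_id — PK (secret) and explicit NOT NULL columns excluded).
accounts: 1 nullable (name — PK (account_id, amount, email) and explicit NOT NULL columns excluded).
Total: 5 + 4 + 3 + 2 + 1 = 15.

15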